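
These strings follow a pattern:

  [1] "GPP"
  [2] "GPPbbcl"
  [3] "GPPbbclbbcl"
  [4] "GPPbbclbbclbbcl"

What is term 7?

Every step adds bbcl to the end: s(k+1) = s(k)·bbcl.
From GPPbbclbbclbbcl, 3 further steps: GPPbbclbbclbbcl → GPPbbclbbclbbclbbcl → GPPbbclbbclbbclbbclbbcl → (answer).

GPPbbclbbclbbclbbclbbclbbcl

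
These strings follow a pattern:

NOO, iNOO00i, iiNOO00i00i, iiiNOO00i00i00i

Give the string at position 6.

iiiiiNOO00i00i00i00i00i

Each term wraps the previous one in i on the left and 00i on the right.
From iiiNOO00i00i00i, 2 further steps: iiiNOO00i00i00i → iiiiNOO00i00i00i00i → (answer).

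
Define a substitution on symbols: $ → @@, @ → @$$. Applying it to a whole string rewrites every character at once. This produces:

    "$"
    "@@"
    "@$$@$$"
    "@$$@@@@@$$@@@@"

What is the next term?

Replace each of the 14 characters of @$$@@@@@$$@@@@ in place — @$$ @@ @@ @$$ @$$ @$$ @$$ @$$ @@ @@ @$$ @$$ @$$ @$$ — and concatenate.

@$$@@@@@$$@$$@$$@$$@$$@@@@@$$@$$@$$@$$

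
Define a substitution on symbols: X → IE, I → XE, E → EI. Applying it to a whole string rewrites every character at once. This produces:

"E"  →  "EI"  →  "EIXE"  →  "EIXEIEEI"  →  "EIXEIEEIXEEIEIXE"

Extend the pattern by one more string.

EIXEIEEIXEEIEIXEIEEIEIXEEIXEIEEI

Replace each of the 16 characters of EIXEIEEIXEEIEIXE in place — EI XE IE EI XE EI EI XE IE EI EI XE EI XE IE EI — and concatenate.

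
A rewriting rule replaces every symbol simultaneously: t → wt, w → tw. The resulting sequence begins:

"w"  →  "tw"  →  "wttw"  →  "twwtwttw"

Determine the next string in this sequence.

wttwtwwttwwtwttw

Apply φ to twwtwttw symbol by symbol: t→wt, w→tw, w→tw, t→wt, w→tw, t→wt, t→wt, w→tw; joined: wt tw tw wt tw wt wt tw.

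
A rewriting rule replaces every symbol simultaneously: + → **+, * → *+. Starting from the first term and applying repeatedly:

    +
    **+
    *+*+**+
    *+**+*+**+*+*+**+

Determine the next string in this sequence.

Rewriting the 17 symbols of *+**+*+**+*+*+**+ one by one yields *+ **+ *+ *+ **+ *+ **+ *+ *+ **+ *+ **+ *+ **+ *+ *+ **+; concatenated:

*+**+*+*+**+*+**+*+*+**+*+**+*+**+*+*+**+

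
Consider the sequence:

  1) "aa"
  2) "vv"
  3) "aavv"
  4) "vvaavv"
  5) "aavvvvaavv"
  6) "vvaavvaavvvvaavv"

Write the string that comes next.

This is a Fibonacci-style word recurrence s(k) = s(k−2)·s(k−1): e.g. aa·vv = aavv.
The next term joins aavvvvaavv and vvaavvaavvvvaavv.

aavvvvaavvvvaavvaavvvvaavv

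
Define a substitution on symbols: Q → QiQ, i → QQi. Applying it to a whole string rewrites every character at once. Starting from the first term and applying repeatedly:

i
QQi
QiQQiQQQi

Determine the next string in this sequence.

Rewriting each symbol of QiQQiQQQi: Q→QiQ, i→QQi, Q→QiQ, Q→QiQ, i→QQi, Q→QiQ, Q→QiQ, Q→QiQ, i→QQi, which concatenates to QiQ QQi QiQ QiQ QQi QiQ QiQ QiQ QQi.

QiQQQiQiQQiQQQiQiQQiQQiQQQi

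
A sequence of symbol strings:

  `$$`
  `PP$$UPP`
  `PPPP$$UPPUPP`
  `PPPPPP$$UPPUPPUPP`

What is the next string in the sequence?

Every step adds PP to the front and UPP to the end of the previous string.
Applying this once more to PPPPPP$$UPPUPPUPP:

PPPPPPPP$$UPPUPPUPPUPP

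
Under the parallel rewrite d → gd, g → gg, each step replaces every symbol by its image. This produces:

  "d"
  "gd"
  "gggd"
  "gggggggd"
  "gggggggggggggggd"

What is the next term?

gggggggggggggggggggggggggggggggd

Replace each of the 16 characters of gggggggggggggggd in place — gg gg gg gg gg gg gg gg gg gg gg gg gg gg gg gd — and concatenate.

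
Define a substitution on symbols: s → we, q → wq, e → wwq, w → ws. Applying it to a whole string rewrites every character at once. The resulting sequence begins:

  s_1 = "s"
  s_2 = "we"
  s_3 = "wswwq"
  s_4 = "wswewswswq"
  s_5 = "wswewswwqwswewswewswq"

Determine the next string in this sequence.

wswewswwqwswewswswqwswewswwqwswewswwqwswewswq

Replace each of the 21 characters of wswewswwqwswewswewswq in place — ws we ws wwq ws we ws ws wq ws we ws wwq ws we ws wwq ws we ws wq — and concatenate.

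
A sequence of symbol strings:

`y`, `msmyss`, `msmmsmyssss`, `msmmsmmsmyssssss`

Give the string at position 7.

msmmsmmsmmsmmsmmsmyssssssssssss

Each term wraps the previous one in msm on the left and ss on the right.
From msmmsmmsmyssssss, 3 further steps: msmmsmmsmyssssss → msmmsmmsmmsmyssssssss → msmmsmmsmmsmmsmyssssssssss → (answer).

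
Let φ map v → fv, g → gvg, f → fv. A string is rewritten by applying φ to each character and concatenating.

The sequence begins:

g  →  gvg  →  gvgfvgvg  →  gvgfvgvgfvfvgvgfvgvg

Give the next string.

Rewriting the 20 symbols of gvgfvgvgfvfvgvgfvgvg one by one yields gvg fv gvg fv fv gvg fv gvg fv fv fv fv gvg fv gvg fv fv gvg fv gvg; concatenated:

gvgfvgvgfvfvgvgfvgvgfvfvfvfvgvgfvgvgfvfvgvgfvgvg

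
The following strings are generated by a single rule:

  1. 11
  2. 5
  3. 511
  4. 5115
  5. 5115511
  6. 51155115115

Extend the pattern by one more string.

511551151155115511

From term 3 onward, concatenate the last term with the second-to-last: 5·11 = 511, 511·5 = 5115, …
So term 7 is 51155115115·5115511.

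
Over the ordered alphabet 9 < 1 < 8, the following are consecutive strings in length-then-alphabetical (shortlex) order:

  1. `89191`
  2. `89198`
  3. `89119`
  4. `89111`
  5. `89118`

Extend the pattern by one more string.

The successor of 89118 increments the rightmost position that isn't already 8 and resets every position after it to 9.

89189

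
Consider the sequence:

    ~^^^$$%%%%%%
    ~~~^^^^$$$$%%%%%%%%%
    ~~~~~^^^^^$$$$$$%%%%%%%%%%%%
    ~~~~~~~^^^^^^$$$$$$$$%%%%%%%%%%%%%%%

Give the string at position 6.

Each string has the form ~^{2n-1} ^^{n+2} $^{2n} %^{3n+3} (n = 1, 2, …).
Setting n = 6 gives 11, 8, 12, 21 characters in each block.

~~~~~~~~~~~^^^^^^^^$$$$$$$$$$$$%%%%%%%%%%%%%%%%%%%%%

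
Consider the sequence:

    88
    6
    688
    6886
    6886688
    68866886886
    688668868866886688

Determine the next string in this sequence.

68866886886688668868866886886

From term 3 onward, concatenate the last term with the second-to-last: 6·88 = 688, 688·6 = 6886, …
The next term joins 688668868866886688 and 68866886886.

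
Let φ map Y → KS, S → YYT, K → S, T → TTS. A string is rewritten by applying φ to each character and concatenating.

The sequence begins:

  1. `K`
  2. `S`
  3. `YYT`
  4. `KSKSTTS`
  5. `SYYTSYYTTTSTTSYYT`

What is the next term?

Replace each of the 17 characters of SYYTSYYTTTSTTSYYT in place — YYT KS KS TTS YYT KS KS TTS TTS TTS YYT TTS TTS YYT KS KS TTS — and concatenate.

YYTKSKSTTSYYTKSKSTTSTTSTTSYYTTTSTTSYYTKSKSTTS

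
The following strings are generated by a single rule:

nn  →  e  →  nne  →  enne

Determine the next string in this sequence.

Each term (from the third on) is the two preceding terms concatenated in order: term 3 = nn·e = nne.
Continuing: nne · enne gives term 5.

nneenne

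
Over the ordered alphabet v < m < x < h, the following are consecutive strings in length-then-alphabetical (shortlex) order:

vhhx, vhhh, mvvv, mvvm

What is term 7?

mvmv

Continuing the enumeration 3 steps past mvvm: mvvm → mvvx → mvvh → (answer).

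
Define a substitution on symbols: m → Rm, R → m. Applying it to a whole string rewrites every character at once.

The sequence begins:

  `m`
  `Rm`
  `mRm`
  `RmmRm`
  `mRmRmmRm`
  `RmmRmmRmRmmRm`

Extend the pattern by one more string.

Rewriting the 13 symbols of RmmRmmRmRmmRm one by one yields m Rm Rm m Rm Rm m Rm m Rm Rm m Rm; concatenated:

mRmRmmRmRmmRmmRmRmmRm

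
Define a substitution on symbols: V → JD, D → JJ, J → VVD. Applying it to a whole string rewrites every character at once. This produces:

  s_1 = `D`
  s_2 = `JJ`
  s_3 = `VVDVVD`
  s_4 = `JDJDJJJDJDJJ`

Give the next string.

VVDJJVVDJJVVDVVDVVDJJVVDJJVVDVVD

Rewriting each symbol of JDJDJJJDJDJJ: J→VVD, D→JJ, J→VVD, D→JJ, J→VVD, J→VVD, J→VVD, D→JJ, J→VVD, D→JJ, J→VVD, J→VVD, which concatenates to VVD JJ VVD JJ VVD VVD VVD JJ VVD JJ VVD VVD.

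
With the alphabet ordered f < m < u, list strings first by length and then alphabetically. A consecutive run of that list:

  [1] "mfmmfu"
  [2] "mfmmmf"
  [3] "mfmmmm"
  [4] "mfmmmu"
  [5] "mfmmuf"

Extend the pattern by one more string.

Find the rightmost character of mfmmuf below u, bump it to the next letter, and reset everything to its right to f.

mfmmum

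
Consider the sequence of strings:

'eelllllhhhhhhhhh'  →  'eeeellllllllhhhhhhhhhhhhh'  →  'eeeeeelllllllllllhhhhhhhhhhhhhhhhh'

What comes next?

eeeeeeeellllllllllllllhhhhhhhhhhhhhhhhhhhhh

The n-th term is 2n-2 e's then 3n-1 l's then 4n+1 h's, where the shown terms are n = 2, 3, 4.
Setting n = 5 gives 8, 14, 21 characters in each block.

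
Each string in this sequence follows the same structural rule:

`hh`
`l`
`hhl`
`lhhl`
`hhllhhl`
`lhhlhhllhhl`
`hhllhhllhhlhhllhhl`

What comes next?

Each term (from the third on) is the two preceding terms concatenated in order: term 3 = hh·l = hhl.
The next term joins lhhlhhllhhl and hhllhhllhhlhhllhhl.

lhhlhhllhhlhhllhhllhhlhhllhhl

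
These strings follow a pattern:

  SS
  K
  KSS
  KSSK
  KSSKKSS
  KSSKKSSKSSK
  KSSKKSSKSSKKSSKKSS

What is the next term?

KSSKKSSKSSKKSSKKSSKSSKKSSKSSK

This is a Fibonacci-style word recurrence s(k) = s(k−1)·s(k−2): e.g. K·SS = KSS.
Continuing: KSSKKSSKSSKKSSKKSS · KSSKKSSKSSK gives term 8.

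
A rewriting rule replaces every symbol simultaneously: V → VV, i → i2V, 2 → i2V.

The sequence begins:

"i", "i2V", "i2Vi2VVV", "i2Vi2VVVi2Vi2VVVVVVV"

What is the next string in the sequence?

i2Vi2VVVi2Vi2VVVVVVVi2Vi2VVVi2Vi2VVVVVVVVVVVVVVV

Replace each of the 20 characters of i2Vi2VVVi2Vi2VVVVVVV in place — i2V i2V VV i2V i2V VV VV VV i2V i2V VV i2V i2V VV VV VV VV VV VV VV — and concatenate.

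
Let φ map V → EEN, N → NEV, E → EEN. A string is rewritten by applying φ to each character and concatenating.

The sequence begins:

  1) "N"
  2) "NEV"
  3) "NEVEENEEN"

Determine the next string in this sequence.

Apply φ to NEVEENEEN symbol by symbol: N→NEV, E→EEN, V→EEN, E→EEN, E→EEN, N→NEV, E→EEN, E→EEN, N→NEV; joined: NEV EEN EEN EEN EEN NEV EEN EEN NEV.

NEVEENEENEENEENNEVEENEENNEV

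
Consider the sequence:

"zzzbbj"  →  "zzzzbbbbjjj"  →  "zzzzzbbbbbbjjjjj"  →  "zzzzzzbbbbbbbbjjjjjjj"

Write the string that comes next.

zzzzzzzbbbbbbbbbbjjjjjjjjj

Each string has the form z^{n+2} b^{2n} j^{2n-1} (n = 1, 2, …).
For the next term, n = 5, so the run lengths are 7, 10, 9.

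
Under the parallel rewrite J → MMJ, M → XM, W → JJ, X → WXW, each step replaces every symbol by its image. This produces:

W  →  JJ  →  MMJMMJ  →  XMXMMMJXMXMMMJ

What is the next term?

WXWXMWXWXMXMXMMMJWXWXMWXWXMXMXMMMJ

φ(XMXMMMJXMXMMMJ) expands symbol-by-symbol to WXW XM WXW XM XM XM MMJ WXW XM WXW XM XM XM MMJ; joining the 14 pieces gives the next term.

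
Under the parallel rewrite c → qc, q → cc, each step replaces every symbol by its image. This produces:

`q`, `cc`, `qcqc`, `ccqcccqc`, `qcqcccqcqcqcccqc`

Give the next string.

Rewriting the 16 symbols of qcqcccqcqcqcccqc one by one yields cc qc cc qc qc qc cc qc cc qc cc qc qc qc cc qc; concatenated:

ccqcccqcqcqcccqcccqcccqcqcqcccqc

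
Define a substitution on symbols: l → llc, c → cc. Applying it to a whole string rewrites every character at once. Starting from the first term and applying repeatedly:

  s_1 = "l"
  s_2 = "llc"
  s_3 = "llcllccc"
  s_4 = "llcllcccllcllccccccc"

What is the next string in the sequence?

llcllcccllcllcccccccllcllcccllcllccccccccccccccc

φ(llcllcccllcllccccccc) expands symbol-by-symbol to llc llc cc llc llc cc cc cc llc llc cc llc llc cc cc cc cc cc cc cc; joining the 20 pieces gives the next term.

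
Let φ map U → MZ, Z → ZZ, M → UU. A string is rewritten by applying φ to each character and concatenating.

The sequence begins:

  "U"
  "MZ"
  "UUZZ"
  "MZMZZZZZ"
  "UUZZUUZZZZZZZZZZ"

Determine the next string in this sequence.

MZMZZZZZMZMZZZZZZZZZZZZZZZZZZZZZ

φ(UUZZUUZZZZZZZZZZ) expands symbol-by-symbol to MZ MZ ZZ ZZ MZ MZ ZZ ZZ ZZ ZZ ZZ ZZ ZZ ZZ ZZ ZZ; joining the 16 pieces gives the next term.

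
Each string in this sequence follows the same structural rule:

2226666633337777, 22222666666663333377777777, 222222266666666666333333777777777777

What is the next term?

2222222226666666666666633333337777777777777777

Term n consists of 2n+1 2's, followed by 3n+2 6's, followed by n+3 3's, followed by 4n 7's (n = 1, 2, …).
At n = 4 the blocks have lengths 9, 14, 7, 16.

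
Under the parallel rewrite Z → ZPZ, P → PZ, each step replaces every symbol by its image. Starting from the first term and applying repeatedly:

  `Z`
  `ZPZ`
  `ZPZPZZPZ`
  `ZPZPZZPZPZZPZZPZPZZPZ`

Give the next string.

Rewriting the 21 symbols of ZPZPZZPZPZZPZZPZPZZPZ one by one yields ZPZ PZ ZPZ PZ ZPZ ZPZ PZ ZPZ PZ ZPZ ZPZ PZ ZPZ ZPZ PZ ZPZ PZ ZPZ ZPZ PZ ZPZ; concatenated:

ZPZPZZPZPZZPZZPZPZZPZPZZPZZPZPZZPZZPZPZZPZPZZPZZPZPZZPZ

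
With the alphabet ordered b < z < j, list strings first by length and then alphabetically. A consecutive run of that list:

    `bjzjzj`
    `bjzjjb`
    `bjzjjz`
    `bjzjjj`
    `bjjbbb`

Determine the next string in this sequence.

bjjbbz

Treat bjjbbb as a base-3 numeral over the given alphabet and add one, carrying through any trailing j's.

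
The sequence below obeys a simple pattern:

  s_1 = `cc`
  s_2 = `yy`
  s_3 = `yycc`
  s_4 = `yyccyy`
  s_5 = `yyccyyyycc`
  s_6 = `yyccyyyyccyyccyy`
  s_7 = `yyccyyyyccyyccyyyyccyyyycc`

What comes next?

This is a Fibonacci-style word recurrence s(k) = s(k−1)·s(k−2): e.g. yy·cc = yycc.
So term 8 is yyccyyyyccyyccyyyyccyyyycc·yyccyyyyccyyccyy.

yyccyyyyccyyccyyyyccyyyyccyyccyyyyccyyccyy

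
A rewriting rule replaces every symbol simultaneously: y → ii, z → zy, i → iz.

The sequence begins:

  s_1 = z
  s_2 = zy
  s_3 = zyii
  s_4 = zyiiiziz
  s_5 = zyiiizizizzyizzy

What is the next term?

zyiiizizizzyizzyizzyzyiiizzyzyii

φ(zyiiizizizzyizzy) expands symbol-by-symbol to zy ii iz iz iz zy iz zy iz zy zy ii iz zy zy ii; joining the 16 pieces gives the next term.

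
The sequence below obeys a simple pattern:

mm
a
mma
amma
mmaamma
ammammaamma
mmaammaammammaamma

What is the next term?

ammammaammammaammaammammaamma

From term 3 onward, concatenate the second-to-last term with the last: mm·a = mma, a·mma = amma, …
Continuing: ammammaamma · mmaammaammammaamma gives term 8.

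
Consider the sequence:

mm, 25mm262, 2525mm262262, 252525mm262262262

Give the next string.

s(k+1) = 25·s(k)·262, so each term gains 25 as a prefix and 262 as a suffix.
Applying this once more to 252525mm262262262:

25252525mm262262262262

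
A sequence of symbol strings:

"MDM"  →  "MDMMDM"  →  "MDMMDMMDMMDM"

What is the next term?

s(k+1) = s(k)·s(k) — each term doubles the last.
Doubling MDMMDMMDMMDM:

MDMMDMMDMMDMMDMMDMMDMMDM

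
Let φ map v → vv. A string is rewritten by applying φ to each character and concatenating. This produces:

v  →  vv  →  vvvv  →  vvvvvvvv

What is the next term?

Rewriting each symbol of vvvvvvvv: v→vv, v→vv, v→vv, v→vv, v→vv, v→vv, v→vv, v→vv, which concatenates to vv vv vv vv vv vv vv vv.

vvvvvvvvvvvvvvvv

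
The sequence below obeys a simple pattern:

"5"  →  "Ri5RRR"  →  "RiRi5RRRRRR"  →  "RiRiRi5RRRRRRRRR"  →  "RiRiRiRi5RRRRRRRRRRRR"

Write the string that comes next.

s(k+1) = Ri·s(k)·RRR, so each term gains Ri as a prefix and RRR as a suffix.
Applying this once more to RiRiRiRi5RRRRRRRRRRRR:

RiRiRiRiRi5RRRRRRRRRRRRRRR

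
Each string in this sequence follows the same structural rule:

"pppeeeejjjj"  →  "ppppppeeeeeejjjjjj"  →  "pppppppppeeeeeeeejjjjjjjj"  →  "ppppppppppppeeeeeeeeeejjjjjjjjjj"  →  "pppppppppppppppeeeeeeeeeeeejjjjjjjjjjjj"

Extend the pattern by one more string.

Reading off run lengths: p runs 3, 6, 9, 12, 15; e runs 4, 6, 8, 10, 12; j runs 4, 6, 8, 10, 12 — each is linear in n (n = 1, 2, …).
Setting n = 6 gives 18, 14, 14 characters in each block.

ppppppppppppppppppeeeeeeeeeeeeeejjjjjjjjjjjjjj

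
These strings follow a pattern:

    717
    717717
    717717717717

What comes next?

Every step duplicates the string.
Doubling 717717717717:

717717717717717717717717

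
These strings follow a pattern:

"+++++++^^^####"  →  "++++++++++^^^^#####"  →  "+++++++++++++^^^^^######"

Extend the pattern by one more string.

++++++++++++++++^^^^^^#######

Reading off run lengths: + runs 7, 10, 13; ^ runs 3, 4, 5; # runs 4, 5, 6 — each is linear in n, where the shown terms are n = 2, 3, 4.
For the next term, n = 5, so the run lengths are 16, 6, 7.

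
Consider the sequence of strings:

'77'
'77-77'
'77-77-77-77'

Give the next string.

Every step duplicates the string with '-' between the halves.
One more doubling of 77-77-77-77 gives the answer.

77-77-77-77-77-77-77-77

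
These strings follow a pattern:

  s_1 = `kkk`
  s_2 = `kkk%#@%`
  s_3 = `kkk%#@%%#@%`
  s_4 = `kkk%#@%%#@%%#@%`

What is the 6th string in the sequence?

kkk%#@%%#@%%#@%%#@%%#@%

The strings grow by a fixed suffix %#@% each time.
From kkk%#@%%#@%%#@%, 2 further steps: kkk%#@%%#@%%#@% → kkk%#@%%#@%%#@%%#@% → (answer).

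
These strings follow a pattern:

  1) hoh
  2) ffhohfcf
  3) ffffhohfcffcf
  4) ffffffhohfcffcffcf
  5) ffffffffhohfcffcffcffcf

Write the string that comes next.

s(k+1) = ff·s(k)·fcf, so each term gains ff as a prefix and fcf as a suffix.
One more step from ffffffffhohfcffcffcffcf gives the answer.

ffffffffffhohfcffcffcffcffcf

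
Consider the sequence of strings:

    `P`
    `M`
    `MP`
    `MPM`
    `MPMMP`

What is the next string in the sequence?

MPMMPMPM

From term 3 onward, concatenate the last term with the second-to-last: M·P = MP, MP·M = MPM, …
Continuing: MPMMP · MPM gives term 6.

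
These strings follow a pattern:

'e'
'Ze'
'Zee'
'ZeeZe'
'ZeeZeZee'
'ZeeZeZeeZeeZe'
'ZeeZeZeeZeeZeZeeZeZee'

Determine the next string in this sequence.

ZeeZeZeeZeeZeZeeZeZeeZeeZeZeeZeeZe

From term 3 onward, concatenate the last term with the second-to-last: Ze·e = Zee, Zee·Ze = ZeeZe, …
The next term joins ZeeZeZeeZeeZeZeeZeZee and ZeeZeZeeZeeZe.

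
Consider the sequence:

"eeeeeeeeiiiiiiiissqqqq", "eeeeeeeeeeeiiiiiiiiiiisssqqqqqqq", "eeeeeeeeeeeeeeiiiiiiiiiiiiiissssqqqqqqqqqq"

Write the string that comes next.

eeeeeeeeeeeeeeeeeiiiiiiiiiiiiiiiiisssssqqqqqqqqqqqqq

Term n consists of 3n+2 e's, followed by 3n+2 i's, followed by n s's, followed by 3n-2 q's, where the shown terms are n = 2, 3, 4.
For the next term, n = 5, so the run lengths are 17, 17, 5, 13.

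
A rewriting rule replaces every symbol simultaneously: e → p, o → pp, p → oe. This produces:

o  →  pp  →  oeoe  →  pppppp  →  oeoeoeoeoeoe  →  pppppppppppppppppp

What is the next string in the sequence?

Applying the rule to each of the 18 symbols of pppppppppppppppppp gives the pieces oe oe oe oe oe oe oe oe oe oe oe oe oe oe oe oe oe oe, which concatenate to the answer.

oeoeoeoeoeoeoeoeoeoeoeoeoeoeoeoeoeoe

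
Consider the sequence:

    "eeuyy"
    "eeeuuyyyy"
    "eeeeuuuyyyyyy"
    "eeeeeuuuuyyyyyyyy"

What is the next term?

eeeeeeuuuuuyyyyyyyyyy

Reading off run lengths: e runs 2, 3, 4, 5; u runs 1, 2, 3, 4; y runs 2, 4, 6, 8 — each is linear in n (n = 1, 2, …).
For the next term, n = 5, so the run lengths are 6, 5, 10.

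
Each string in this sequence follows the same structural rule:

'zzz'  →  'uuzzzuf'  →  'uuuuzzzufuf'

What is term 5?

Each term wraps the previous one in uu on the left and uf on the right.
From uuuuzzzufuf, 2 further steps: uuuuzzzufuf → uuuuuuzzzufufuf → (answer).

uuuuuuuuzzzufufufuf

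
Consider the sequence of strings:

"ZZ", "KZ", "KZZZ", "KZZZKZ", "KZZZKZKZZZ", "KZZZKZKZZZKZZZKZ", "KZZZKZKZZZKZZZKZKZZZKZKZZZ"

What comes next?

This is a Fibonacci-style word recurrence s(k) = s(k−1)·s(k−2): e.g. KZ·ZZ = KZZZ.
Continuing: KZZZKZKZZZKZZZKZKZZZKZKZZZ · KZZZKZKZZZKZZZKZ gives term 8.

KZZZKZKZZZKZZZKZKZZZKZKZZZKZZZKZKZZZKZZZKZ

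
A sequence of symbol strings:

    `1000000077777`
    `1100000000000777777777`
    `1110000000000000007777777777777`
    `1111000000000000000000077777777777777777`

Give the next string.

1111100000000000000000000000777777777777777777777

Term n consists of n 1's, followed by 4n+3 0's, followed by 4n+1 7's (n = 1, 2, …).
Setting n = 5 gives 5, 23, 21 characters in each block.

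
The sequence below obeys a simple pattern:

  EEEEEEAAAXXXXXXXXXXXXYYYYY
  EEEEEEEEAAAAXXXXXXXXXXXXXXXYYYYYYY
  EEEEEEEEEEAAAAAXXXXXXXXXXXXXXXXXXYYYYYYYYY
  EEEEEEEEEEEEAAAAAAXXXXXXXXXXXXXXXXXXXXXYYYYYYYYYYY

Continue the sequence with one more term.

The n-th term is 2n E's then n A's then 3n+3 X's then 2n-1 Y's, where the shown terms are n = 3, 4, 5, 6.
For the next term, n = 7, so the run lengths are 14, 7, 24, 13.

EEEEEEEEEEEEEEAAAAAAAXXXXXXXXXXXXXXXXXXXXXXXXYYYYYYYYYYYYY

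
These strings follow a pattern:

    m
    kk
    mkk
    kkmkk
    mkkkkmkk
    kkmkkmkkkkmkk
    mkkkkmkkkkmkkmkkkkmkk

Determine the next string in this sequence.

kkmkkmkkkkmkkmkkkkmkkkkmkkmkkkkmkk

From term 3 onward, concatenate the second-to-last term with the last: m·kk = mkk, kk·mkk = kkmkk, …
The next term joins kkmkkmkkkkmkk and mkkkkmkkkkmkkmkkkkmkk.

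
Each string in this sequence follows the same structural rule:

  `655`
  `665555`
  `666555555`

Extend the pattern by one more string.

666655555555

Term n consists of n 6's, followed by 2n 5's (n = 1, 2, …).
Setting n = 4 gives 4, 8 characters in each block.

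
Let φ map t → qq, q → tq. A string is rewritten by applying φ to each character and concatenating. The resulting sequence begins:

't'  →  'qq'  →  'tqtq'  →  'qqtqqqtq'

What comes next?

tqtqqqtqtqtqqqtq

Expanding qqtqqqtq: q→tq, q→tq, t→qq, q→tq, q→tq, q→tq, t→qq, q→tq. Concatenated: tq tq qq tq tq tq qq tq.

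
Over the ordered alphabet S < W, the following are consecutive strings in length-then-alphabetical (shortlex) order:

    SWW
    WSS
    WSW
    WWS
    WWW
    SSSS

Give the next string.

Find the rightmost character of SSSS below W, bump it to the next letter, and reset everything to its right to S.

SSSW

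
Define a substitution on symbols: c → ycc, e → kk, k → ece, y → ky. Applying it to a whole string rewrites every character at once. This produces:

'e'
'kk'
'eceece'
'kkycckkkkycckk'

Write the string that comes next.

Replace each of the 14 characters of kkycckkkkycckk in place — ece ece ky ycc ycc ece ece ece ece ky ycc ycc ece ece — and concatenate.

eceecekyyccycceceeceeceecekyyccycceceece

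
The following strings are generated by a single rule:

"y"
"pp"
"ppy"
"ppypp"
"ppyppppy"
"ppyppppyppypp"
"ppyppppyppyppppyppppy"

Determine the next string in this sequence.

Each term (from the third on) is the previous term followed by the one before it: term 3 = pp·y = ppy.
So term 8 is ppyppppyppyppppyppppy·ppyppppyppypp.

ppyppppyppyppppyppppyppyppppyppypp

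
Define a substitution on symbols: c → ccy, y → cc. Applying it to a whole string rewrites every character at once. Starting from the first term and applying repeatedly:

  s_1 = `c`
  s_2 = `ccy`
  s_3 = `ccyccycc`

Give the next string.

Apply φ to ccyccycc symbol by symbol: c→ccy, c→ccy, y→cc, c→ccy, c→ccy, y→cc, c→ccy, c→ccy; joined: ccy ccy cc ccy ccy cc ccy ccy.

ccyccyccccyccyccccyccy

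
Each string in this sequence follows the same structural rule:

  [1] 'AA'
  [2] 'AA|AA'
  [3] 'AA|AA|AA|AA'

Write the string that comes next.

Each string is two copies of the previous one joined by '|'.
Doubling AA|AA|AA|AA with '|' between the halves:

AA|AA|AA|AA|AA|AA|AA|AA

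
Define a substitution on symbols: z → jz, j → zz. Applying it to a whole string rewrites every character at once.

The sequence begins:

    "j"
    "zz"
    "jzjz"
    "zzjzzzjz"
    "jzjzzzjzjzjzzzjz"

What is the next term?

Replace each of the 16 characters of jzjzzzjzjzjzzzjz in place — zz jz zz jz jz jz zz jz zz jz zz jz jz jz zz jz — and concatenate.

zzjzzzjzjzjzzzjzzzjzzzjzjzjzzzjz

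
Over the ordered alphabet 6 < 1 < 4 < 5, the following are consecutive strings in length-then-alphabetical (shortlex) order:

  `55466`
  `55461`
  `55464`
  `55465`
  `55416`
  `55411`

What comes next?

Find the rightmost character of 55411 below 5, bump it to the next letter, and reset everything to its right to 6.

55414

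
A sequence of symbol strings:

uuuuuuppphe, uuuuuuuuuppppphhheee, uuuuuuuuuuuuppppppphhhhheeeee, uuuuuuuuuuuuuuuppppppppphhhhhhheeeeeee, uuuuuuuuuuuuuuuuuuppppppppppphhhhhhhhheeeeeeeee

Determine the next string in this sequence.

Each string has the form u^{3n+3} p^{2n+1} h^{2n-1} e^{2n-1} (n = 1, 2, …).
Setting n = 6 gives 21, 13, 11, 11 characters in each block.

uuuuuuuuuuuuuuuuuuuuuppppppppppppphhhhhhhhhhheeeeeeeeeee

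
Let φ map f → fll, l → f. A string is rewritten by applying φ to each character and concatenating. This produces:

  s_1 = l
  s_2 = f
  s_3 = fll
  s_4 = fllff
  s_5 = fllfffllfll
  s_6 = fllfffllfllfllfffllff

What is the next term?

Replace each of the 21 characters of fllfffllfllfllfffllff in place — fll f f fll fll fll f f fll f f fll f f fll fll fll f f fll fll — and concatenate.

fllfffllfllfllfffllfffllfffllfllfllfffllfll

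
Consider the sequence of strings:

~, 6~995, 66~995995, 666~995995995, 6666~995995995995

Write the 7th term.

Every step adds 6 to the front and 995 to the end of the previous string.
From 6666~995995995995, 2 further steps: 6666~995995995995 → 66666~995995995995995 → (answer).

666666~995995995995995995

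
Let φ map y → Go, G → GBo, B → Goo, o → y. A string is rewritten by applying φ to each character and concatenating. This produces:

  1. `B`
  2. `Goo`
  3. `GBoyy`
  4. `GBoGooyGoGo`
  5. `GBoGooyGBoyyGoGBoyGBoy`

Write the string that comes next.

Replace each of the 22 characters of GBoGooyGBoyyGoGBoyGBoy in place — GBo Goo y GBo y y Go GBo Goo y Go Go GBo y GBo Goo y Go GBo Goo y Go — and concatenate.

GBoGooyGBoyyGoGBoGooyGoGoGBoyGBoGooyGoGBoGooyGo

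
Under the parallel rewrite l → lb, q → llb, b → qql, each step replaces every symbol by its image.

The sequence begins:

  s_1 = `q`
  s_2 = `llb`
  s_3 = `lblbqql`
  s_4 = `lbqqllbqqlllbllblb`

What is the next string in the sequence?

Rewriting the 18 symbols of lbqqllbqqlllbllblb one by one yields lb qql llb llb lb lb qql llb llb lb lb lb qql lb lb qql lb qql; concatenated:

lbqqlllbllblblbqqlllbllblblblbqqllblbqqllbqql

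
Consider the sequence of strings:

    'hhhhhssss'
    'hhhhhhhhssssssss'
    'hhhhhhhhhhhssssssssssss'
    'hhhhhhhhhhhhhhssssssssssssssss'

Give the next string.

hhhhhhhhhhhhhhhhhssssssssssssssssssss

Term n consists of 3n+2 h's, followed by 4n s's (n = 1, 2, …).
For the next term, n = 5, so the run lengths are 17, 20.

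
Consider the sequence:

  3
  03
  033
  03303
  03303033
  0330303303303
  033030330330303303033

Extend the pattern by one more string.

This is a Fibonacci-style word recurrence s(k) = s(k−1)·s(k−2): e.g. 03·3 = 033.
The next term joins 033030330330303303033 and 0330303303303.

0330303303303033030330330303303303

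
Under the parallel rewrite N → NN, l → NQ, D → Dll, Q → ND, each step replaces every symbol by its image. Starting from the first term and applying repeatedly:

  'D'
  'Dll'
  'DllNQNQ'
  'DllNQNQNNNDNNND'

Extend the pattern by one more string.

Applying the rule to each of the 15 symbols of DllNQNQNNNDNNND gives the pieces Dll NQ NQ NN ND NN ND NN NN NN Dll NN NN NN Dll, which concatenate to the answer.

DllNQNQNNNDNNNDNNNNNNDllNNNNNNDll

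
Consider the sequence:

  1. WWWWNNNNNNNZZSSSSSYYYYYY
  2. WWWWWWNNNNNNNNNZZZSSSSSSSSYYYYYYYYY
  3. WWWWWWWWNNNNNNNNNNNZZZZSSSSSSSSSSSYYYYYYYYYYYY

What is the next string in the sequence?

WWWWWWWWWWNNNNNNNNNNNNNZZZZZSSSSSSSSSSSSSSYYYYYYYYYYYYYYY

Each string has the form W^{2n} N^{2n+3} Z^{n} S^{3n-1} Y^{3n}, where the shown terms are n = 2, 3, 4.
Setting n = 5 gives 10, 13, 5, 14, 15 characters in each block.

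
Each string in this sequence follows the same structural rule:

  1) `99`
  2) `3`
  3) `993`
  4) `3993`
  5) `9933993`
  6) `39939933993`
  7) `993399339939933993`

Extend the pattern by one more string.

This is a Fibonacci-style word recurrence s(k) = s(k−2)·s(k−1): e.g. 99·3 = 993.
The next term joins 39939933993 and 993399339939933993.

39939933993993399339939933993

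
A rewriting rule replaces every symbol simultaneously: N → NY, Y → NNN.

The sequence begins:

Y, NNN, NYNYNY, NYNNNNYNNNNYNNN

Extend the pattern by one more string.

φ(NYNNNNYNNNNYNNN) expands symbol-by-symbol to NY NNN NY NY NY NY NNN NY NY NY NY NNN NY NY NY; joining the 15 pieces gives the next term.

NYNNNNYNYNYNYNNNNYNYNYNYNNNNYNYNY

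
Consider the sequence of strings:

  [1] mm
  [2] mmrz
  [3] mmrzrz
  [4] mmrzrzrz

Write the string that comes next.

The strings grow by a fixed suffix rz each time.
Applying this once more to mmrzrzrz:

mmrzrzrzrz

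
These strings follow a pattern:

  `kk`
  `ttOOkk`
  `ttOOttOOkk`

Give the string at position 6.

The strings grow by a fixed prefix ttOO each time.
From ttOOttOOkk, 3 further steps: ttOOttOOkk → ttOOttOOttOOkk → ttOOttOOttOOttOOkk → (answer).

ttOOttOOttOOttOOttOOkk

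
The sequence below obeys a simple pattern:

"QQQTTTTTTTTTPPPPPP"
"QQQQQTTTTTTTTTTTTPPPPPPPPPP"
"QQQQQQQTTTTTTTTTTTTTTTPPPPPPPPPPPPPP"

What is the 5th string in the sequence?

QQQQQQQQQQQTTTTTTTTTTTTTTTTTTTTTPPPPPPPPPPPPPPPPPPPPPP

Term n consists of 2n-1 Q's, followed by 3n+3 T's, followed by 4n-2 P's, where the shown terms are n = 2, 3, 4.
For term 5, n = 6, so the run lengths are 11, 21, 22.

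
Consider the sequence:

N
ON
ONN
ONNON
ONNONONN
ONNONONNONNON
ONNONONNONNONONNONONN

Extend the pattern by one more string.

ONNONONNONNONONNONONNONNONONNONNON

From term 3 onward, concatenate the last term with the second-to-last: ON·N = ONN, ONN·ON = ONNON, …
So term 8 is ONNONONNONNONONNONONN·ONNONONNONNON.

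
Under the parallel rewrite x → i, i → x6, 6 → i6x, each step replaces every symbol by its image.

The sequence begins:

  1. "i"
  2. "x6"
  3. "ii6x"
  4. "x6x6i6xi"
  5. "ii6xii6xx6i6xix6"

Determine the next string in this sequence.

Replace each of the 16 characters of ii6xii6xx6i6xix6 in place — x6 x6 i6x i x6 x6 i6x i i i6x x6 i6x i x6 i i6x — and concatenate.

x6x6i6xix6x6i6xiii6xx6i6xix6ii6x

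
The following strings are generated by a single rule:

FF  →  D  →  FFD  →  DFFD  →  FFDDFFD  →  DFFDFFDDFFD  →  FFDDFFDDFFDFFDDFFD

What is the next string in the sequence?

From term 3 onward, concatenate the second-to-last term with the last: FF·D = FFD, D·FFD = DFFD, …
Continuing: DFFDFFDDFFD · FFDDFFDDFFDFFDDFFD gives term 8.

DFFDFFDDFFDFFDDFFDDFFDFFDDFFD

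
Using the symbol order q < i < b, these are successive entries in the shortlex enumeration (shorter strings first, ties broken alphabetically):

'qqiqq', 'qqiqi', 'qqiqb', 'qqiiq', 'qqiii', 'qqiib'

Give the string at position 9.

Advancing 3 positions from qqiib through qqiib → qqibq → qqibi reaches term 9.

qqibb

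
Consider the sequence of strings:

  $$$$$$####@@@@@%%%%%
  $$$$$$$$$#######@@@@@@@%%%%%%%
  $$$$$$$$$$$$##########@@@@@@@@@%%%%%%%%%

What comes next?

$$$$$$$$$$$$$$$#############@@@@@@@@@@@%%%%%%%%%%%

The n-th term is 3n $'s then 3n-2 #'s then 2n+1 @'s then 2n+1 %'s, where the shown terms are n = 2, 3, 4.
At n = 5 the blocks have lengths 15, 13, 11, 11.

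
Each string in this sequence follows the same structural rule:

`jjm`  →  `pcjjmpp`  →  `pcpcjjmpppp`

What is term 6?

pcpcpcpcpcjjmpppppppppp

s(k+1) = pc·s(k)·pp, so each term gains pc as a prefix and pp as a suffix.
From pcpcjjmpppp, 3 further steps: pcpcjjmpppp → pcpcpcjjmpppppp → pcpcpcpcjjmpppppppp → (answer).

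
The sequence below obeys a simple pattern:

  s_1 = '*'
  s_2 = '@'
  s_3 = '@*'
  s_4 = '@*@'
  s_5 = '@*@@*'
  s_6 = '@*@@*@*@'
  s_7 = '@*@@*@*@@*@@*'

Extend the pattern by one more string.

From term 3 onward, concatenate the last term with the second-to-last: @·* = @*, @*·@ = @*@, …
So term 8 is @*@@*@*@@*@@*·@*@@*@*@.

@*@@*@*@@*@@*@*@@*@*@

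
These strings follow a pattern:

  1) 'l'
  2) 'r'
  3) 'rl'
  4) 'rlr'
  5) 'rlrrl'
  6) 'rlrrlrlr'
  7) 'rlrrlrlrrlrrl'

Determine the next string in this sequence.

From term 3 onward, concatenate the last term with the second-to-last: r·l = rl, rl·r = rlr, …
So term 8 is rlrrlrlrrlrrl·rlrrlrlr.

rlrrlrlrrlrrlrlrrlrlr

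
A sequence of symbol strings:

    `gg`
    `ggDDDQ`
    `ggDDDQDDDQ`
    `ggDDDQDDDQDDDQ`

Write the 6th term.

Each term is the previous one with DDDQ appended.
From ggDDDQDDDQDDDQ, 2 further steps: ggDDDQDDDQDDDQ → ggDDDQDDDQDDDQDDDQ → (answer).

ggDDDQDDDQDDDQDDDQDDDQ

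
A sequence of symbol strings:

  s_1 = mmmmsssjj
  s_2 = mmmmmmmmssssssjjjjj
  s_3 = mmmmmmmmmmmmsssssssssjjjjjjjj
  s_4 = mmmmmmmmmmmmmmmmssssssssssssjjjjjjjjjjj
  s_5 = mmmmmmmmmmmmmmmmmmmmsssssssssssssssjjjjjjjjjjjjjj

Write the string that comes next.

The n-th term is 4n m's then 3n s's then 3n-1 j's (n = 1, 2, …).
For the next term, n = 6, so the run lengths are 24, 18, 17.

mmmmmmmmmmmmmmmmmmmmmmmmssssssssssssssssssjjjjjjjjjjjjjjjjj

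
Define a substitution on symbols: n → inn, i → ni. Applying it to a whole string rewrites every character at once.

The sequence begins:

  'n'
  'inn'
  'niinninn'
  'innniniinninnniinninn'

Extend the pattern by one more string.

Replace each of the 21 characters of innniniinninnniinninn in place — ni inn inn inn ni inn ni ni inn inn ni inn inn inn ni ni inn inn ni inn inn — and concatenate.

niinninninnniinnniniinninnniinninninnniniinninnniinninn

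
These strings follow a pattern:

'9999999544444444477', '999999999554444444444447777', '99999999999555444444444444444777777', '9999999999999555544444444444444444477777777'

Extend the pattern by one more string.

999999999999999555554444444444444444444447777777777

Reading off run lengths: 9 runs 7, 9, 11, 13; 5 runs 1, 2, 3, 4; 4 runs 9, 12, 15, 18; 7 runs 2, 4, 6, 8 — each is linear in n, where the shown terms are n = 2, 3, 4, 5.
Setting n = 6 gives 15, 5, 21, 10 characters in each block.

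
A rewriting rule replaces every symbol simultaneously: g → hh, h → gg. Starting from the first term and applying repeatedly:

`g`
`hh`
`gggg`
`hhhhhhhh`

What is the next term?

Expanding hhhhhhhh: h→gg, h→gg, h→gg, h→gg, h→gg, h→gg, h→gg, h→gg. Concatenated: gg gg gg gg gg gg gg gg.

gggggggggggggggg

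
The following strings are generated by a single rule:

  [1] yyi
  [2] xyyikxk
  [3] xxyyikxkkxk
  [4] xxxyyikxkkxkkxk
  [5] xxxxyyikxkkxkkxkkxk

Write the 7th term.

Each term wraps the previous one in x on the left and kxk on the right.
From xxxxyyikxkkxkkxkkxk, 2 further steps: xxxxyyikxkkxkkxkkxk → xxxxxyyikxkkxkkxkkxkkxk → (answer).

xxxxxxyyikxkkxkkxkkxkkxkkxk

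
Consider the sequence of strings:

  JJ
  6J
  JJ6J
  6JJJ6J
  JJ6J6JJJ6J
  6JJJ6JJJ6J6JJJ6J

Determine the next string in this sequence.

JJ6J6JJJ6J6JJJ6JJJ6J6JJJ6J

Each term (from the third on) is the two preceding terms concatenated in order: term 3 = JJ·6J = JJ6J.
So term 7 is JJ6J6JJJ6J·6JJJ6JJJ6J6JJJ6J.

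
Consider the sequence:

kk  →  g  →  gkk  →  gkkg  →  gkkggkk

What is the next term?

From term 3 onward, concatenate the last term with the second-to-last: g·kk = gkk, gkk·g = gkkg, …
So term 6 is gkkggkk·gkkg.

gkkggkkgkkg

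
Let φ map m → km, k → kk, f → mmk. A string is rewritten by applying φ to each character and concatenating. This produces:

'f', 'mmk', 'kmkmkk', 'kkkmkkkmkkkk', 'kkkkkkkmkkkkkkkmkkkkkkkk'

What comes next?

Replace each of the 24 characters of kkkkkkkmkkkkkkkmkkkkkkkk in place — kk kk kk kk kk kk kk km kk kk kk kk kk kk kk km kk kk kk kk kk kk kk kk — and concatenate.

kkkkkkkkkkkkkkkmkkkkkkkkkkkkkkkmkkkkkkkkkkkkkkkk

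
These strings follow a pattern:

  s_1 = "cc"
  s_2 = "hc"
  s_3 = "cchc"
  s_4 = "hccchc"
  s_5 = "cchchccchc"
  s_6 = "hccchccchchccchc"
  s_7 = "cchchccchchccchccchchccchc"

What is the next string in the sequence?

hccchccchchccchccchchccchchccchccchchccchc

Each term (from the third on) is the two preceding terms concatenated in order: term 3 = cc·hc = cchc.
Continuing: hccchccchchccchc · cchchccchchccchccchchccchc gives term 8.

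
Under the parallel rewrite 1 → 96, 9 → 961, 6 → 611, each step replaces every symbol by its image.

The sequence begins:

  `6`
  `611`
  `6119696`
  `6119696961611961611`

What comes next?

Replace each of the 19 characters of 6119696961611961611 in place — 611 96 96 961 611 961 611 961 611 96 611 96 96 961 611 96 611 96 96 — and concatenate.

6119696961611961611961611966119696961611966119696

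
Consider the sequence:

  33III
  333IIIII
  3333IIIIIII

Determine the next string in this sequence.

The n-th term is n+1 3's then 2n+1 I's (n = 1, 2, …).
Setting n = 4 gives 5, 9 characters in each block.

33333IIIIIIIII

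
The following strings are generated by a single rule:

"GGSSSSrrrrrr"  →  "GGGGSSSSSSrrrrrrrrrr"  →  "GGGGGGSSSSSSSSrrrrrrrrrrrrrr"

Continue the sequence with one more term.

Each string has the form G^{2n} S^{2n+2} r^{4n+2} (n = 1, 2, …).
Setting n = 4 gives 8, 10, 18 characters in each block.

GGGGGGGGSSSSSSSSSSrrrrrrrrrrrrrrrrrr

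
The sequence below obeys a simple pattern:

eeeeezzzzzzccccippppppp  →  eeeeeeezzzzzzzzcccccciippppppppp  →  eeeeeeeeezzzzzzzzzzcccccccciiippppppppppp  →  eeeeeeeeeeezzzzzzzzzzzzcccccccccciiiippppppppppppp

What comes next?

eeeeeeeeeeeeezzzzzzzzzzzzzzcccccccccccciiiiippppppppppppppp

Term n consists of 2n+1 e's, followed by 2n+2 z's, followed by 2n c's, followed by n-1 i's, followed by 2n+3 p's, where the shown terms are n = 2, 3, 4, 5.
At n = 6 the blocks have lengths 13, 14, 12, 5, 15.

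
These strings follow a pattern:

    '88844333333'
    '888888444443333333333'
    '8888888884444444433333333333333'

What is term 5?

Each string has the form 8^{3n} 4^{3n-1} 3^{4n+2} (n = 1, 2, …).
For term 5, n = 5, so the run lengths are 15, 14, 22.

888888888888888444444444444443333333333333333333333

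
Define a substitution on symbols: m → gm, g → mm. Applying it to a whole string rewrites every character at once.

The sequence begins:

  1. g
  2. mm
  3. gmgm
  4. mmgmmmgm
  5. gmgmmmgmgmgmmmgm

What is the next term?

φ(gmgmmmgmgmgmmmgm) expands symbol-by-symbol to mm gm mm gm gm gm mm gm mm gm mm gm gm gm mm gm; joining the 16 pieces gives the next term.

mmgmmmgmgmgmmmgmmmgmmmgmgmgmmmgm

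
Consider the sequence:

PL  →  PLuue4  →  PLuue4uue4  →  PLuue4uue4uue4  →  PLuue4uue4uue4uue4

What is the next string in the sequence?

The strings grow by a fixed suffix uue4 each time.
So the next term is PLuue4uue4uue4uue4·uue4.

PLuue4uue4uue4uue4uue4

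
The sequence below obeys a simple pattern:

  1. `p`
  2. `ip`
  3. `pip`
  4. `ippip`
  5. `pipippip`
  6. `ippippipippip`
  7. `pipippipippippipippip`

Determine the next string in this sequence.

This is a Fibonacci-style word recurrence s(k) = s(k−2)·s(k−1): e.g. p·ip = pip.
Continuing: ippippipippip · pipippipippippipippip gives term 8.

ippippipippippipippipippippipippip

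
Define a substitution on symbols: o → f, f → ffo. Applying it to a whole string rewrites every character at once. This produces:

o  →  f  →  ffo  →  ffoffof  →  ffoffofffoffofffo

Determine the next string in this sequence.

ffoffofffoffofffoffoffofffoffofffoffoffof

φ(ffoffofffoffofffo) expands symbol-by-symbol to ffo ffo f ffo ffo f ffo ffo ffo f ffo ffo f ffo ffo ffo f; joining the 17 pieces gives the next term.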